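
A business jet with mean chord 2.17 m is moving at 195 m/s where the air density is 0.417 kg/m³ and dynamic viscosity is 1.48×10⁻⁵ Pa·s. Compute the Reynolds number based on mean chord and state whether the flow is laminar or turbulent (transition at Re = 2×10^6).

Re = ρ·v·c/μ = 0.417 × 195 × 2.17 / (1.48×10⁻⁵) = 1.19×10^7
Since 1.19×10^7 > 2×10^6, the flow is turbulent.

Re = 1.19×10^7 (turbulent)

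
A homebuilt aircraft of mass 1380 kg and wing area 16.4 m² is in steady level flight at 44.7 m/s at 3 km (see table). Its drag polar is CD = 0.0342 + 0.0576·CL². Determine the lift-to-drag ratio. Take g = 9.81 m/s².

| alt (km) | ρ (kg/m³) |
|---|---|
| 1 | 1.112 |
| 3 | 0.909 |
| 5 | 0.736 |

L/D = 11.1

At 3 km, from the table: ρ = 0.909 kg/m³.
Weight W = mg = 1380 × 9.81 = 13538 N; in level flight L = W.
q = ½ρv² = ½ × 0.909 × 44.7² = 908.1 Pa.
CL = 2W/(ρv²S) = 2×13538/(0.909×44.7²×16.4) = 0.909.
CD = 0.0342 + 0.0576 × 0.909² = 0.08179.
L/D = CL/CD = 0.909 / 0.08179 = 11.1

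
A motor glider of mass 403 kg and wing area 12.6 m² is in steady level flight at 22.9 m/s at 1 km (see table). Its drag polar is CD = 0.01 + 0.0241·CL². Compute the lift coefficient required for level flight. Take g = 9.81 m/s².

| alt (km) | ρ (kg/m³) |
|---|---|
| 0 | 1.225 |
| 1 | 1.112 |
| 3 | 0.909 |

At 1 km, from the table: ρ = 1.112 kg/m³.
Level flight ⇒ L = W = m·g = 403 × 9.81 = 3953.4 N.
q = ½ρv² = ½ × 1.112 × 22.9² = 291.6 Pa.
Required CL = L/(qS) = 3953.4/(291.6·12.6) = 1.076.

CL = 1.08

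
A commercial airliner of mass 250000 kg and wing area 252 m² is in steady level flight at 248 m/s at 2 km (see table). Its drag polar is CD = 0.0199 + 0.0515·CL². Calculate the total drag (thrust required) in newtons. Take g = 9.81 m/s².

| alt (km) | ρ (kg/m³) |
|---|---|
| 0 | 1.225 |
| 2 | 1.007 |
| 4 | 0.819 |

At 2 km, from the table: ρ = 1.007 kg/m³.
In steady level flight, lift balances weight: W = mg = 250000 × 9.81 = 2.4525×10^6 N.
Dynamic pressure q = 0.5 × 1.007 × 248² = 30970 Pa.
CL = W/(q·S) = 2.4525×10^6 / (30970 × 252) = 0.3143.
CD = 0.0199 + 0.0515 × 0.3143² = 0.02499.
D = q·S·CD = 30970 × 252 × 0.02499 = 1.95×10^5 N

D = 1.95×10^5 N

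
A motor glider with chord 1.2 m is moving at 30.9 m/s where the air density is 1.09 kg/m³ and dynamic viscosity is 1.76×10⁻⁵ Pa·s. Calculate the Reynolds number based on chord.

Re = 2.3×10^6

Re = ρ·v·c/μ = 1.09 × 30.9 × 1.2 / (1.76×10⁻⁵) = 2.3×10^6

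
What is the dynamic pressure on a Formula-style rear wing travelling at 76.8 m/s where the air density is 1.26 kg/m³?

q = ½ρv² = ½ × 1.26 × 76.8² = 3720 Pa

q = 3720 Pa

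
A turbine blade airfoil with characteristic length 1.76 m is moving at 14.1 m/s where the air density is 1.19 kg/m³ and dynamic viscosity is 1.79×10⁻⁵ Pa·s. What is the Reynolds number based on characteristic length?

Re = ρ·v·c/μ = 1.19 × 14.1 × 1.76 / (1.79×10⁻⁵) = 1.65×10^6

Re = 1.65×10^6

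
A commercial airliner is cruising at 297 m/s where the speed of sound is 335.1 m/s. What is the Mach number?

M = v/a = 297 / 335.1 = 0.886

M = 0.886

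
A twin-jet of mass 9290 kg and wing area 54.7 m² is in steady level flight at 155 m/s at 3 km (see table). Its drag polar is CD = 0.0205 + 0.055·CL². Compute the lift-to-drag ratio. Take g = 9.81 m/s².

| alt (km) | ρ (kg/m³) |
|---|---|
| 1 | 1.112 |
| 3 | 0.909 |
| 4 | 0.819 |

At 3 km, from the table: ρ = 0.909 kg/m³.
In steady level flight, lift balances weight: W = mg = 9290 × 9.81 = 91135 N.
Dynamic pressure q = 0.5 × 0.909 × 155² = 10920 Pa.
Required CL = L/(qS) = 91135/(10920·54.7) = 0.1526.
CD = 0.0205 + 0.055 × 0.1526² = 0.02178.
L/D = CL/CD = 0.1526 / 0.02178 = 7.01

L/D = 7.01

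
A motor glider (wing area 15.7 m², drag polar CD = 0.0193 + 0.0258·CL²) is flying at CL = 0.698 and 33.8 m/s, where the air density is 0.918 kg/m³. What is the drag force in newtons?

CD = 0.0193 + 0.0258 × 0.698² = 0.03187
D = ½ρv²S·CD = ½ × 0.918 × 33.8² × 15.7 × 0.03187 = 262 N

D = 262 N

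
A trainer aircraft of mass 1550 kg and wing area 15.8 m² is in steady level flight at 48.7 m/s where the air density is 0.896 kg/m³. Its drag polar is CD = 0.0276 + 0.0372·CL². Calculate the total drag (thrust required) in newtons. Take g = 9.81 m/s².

In steady level flight, lift balances weight: W = mg = 1550 × 9.81 = 15206 N.
Dynamic pressure q = 0.5 × 0.896 × 48.7² = 1063 Pa.
Required CL = L/(qS) = 15206/(1063·15.8) = 0.9057.
CD = 0.0276 + 0.0372 × 0.9057² = 0.05812.
D = q·S·CD = 1063 × 15.8 × 0.05812 = 975.7 N

D = 976 N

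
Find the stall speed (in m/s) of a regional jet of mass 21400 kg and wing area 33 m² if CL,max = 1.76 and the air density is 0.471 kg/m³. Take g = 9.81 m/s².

Stall occurs when L = W at CL,max. W = mg = 21400 × 9.81 = 2.099×10^5 N.
V_stall = √(2W/(ρ·S·CL,max)) = √(2 × 2.099×10^5 / (0.471 × 33 × 1.76))
V_stall = √15350 = 124 m/s

V_stall = 124 m/s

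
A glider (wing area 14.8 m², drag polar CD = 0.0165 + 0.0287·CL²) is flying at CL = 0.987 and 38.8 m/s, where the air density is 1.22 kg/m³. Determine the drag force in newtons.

CD = 0.0165 + 0.0287 × 0.987² = 0.04446
D = ½ρv²S·CD = ½ × 1.22 × 38.8² × 14.8 × 0.04446 = 604 N

D = 604 N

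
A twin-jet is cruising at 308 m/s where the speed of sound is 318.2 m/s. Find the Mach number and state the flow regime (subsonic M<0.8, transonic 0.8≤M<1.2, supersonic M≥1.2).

M = v/a = 308 / 318.2 = 0.968
M = 0.968 → transonic.

M = 0.968 (transonic)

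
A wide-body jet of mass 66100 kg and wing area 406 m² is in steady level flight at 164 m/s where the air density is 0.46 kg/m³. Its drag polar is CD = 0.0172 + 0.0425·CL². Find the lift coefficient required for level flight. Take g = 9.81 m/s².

CL = 0.258

In steady level flight, lift balances weight: W = mg = 66100 × 9.81 = 6.4844×10^5 N.
Dynamic pressure q = 0.5 × 0.46 × 164² = 6186 Pa.
Required CL = L/(qS) = 6.4844×10^5/(6186·406) = 0.2582.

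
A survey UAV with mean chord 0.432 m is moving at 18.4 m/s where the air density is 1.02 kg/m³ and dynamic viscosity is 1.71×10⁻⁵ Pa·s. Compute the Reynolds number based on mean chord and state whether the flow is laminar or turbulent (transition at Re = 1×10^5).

Re = ρ·v·c/μ = 1.02 × 18.4 × 0.432 / (1.71×10⁻⁵) = 4.74×10^5
Since 4.74×10^5 > 1×10^5, the flow is turbulent.

Re = 4.74×10^5 (turbulent)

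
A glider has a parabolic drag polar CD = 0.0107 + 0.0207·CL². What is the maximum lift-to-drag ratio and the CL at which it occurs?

(L/D)max = 33.6, at CL = 0.719

For CD = CD0 + K·CL², (L/D)max occurs at CL* = √(CD0/K) and equals 1/(2√(K·CD0)).
(L/D)max = 1/(2√(0.0207 × 0.0107)) = 1/(2 × 0.01488) = 33.6
CL* = √(0.0107/0.0207) = 0.719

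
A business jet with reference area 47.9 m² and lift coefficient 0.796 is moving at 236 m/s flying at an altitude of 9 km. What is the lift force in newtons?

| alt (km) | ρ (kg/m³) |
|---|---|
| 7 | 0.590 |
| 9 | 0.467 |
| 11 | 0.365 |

L = 4.96×10^5 N

At 9 km, from the table: ρ = 0.467 kg/m³.
Dynamic pressure q = ½ρv² = ½ × 0.467 × 236² = 13010 Pa.
L = q·S·CL = 13010 × 47.9 × 0.796 = 4.96×10^5 N ≈ 496 kN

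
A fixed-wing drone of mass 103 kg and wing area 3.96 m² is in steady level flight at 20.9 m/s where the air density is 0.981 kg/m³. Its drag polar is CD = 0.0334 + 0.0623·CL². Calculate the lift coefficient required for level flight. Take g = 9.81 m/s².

CL = 1.19

Level flight ⇒ L = W = m·g = 103 × 9.81 = 1010.4 N.
Dynamic pressure q = 0.5 × 0.981 × 20.9² = 214.3 Pa.
CL = W/(q·S) = 1010.4 / (214.3 × 3.96) = 1.191.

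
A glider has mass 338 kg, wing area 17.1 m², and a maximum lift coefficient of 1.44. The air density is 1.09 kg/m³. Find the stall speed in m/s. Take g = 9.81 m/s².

V_stall = 15.7 m/s

Stall occurs when L = W at CL,max. W = mg = 338 × 9.81 = 3316 N.
V_stall = √(2W/(ρ·S·CL,max)) = √(2 × 3316 / (1.09 × 17.1 × 1.44))
V_stall = √247.1 = 15.7 m/s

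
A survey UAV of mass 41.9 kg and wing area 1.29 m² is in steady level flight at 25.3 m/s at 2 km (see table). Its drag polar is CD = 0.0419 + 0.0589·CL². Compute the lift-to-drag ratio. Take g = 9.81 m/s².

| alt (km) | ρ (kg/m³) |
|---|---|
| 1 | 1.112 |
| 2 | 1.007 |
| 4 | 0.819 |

L/D = 9.94

At 2 km, from the table: ρ = 1.007 kg/m³.
In steady level flight, lift balances weight: W = mg = 41.9 × 9.81 = 411.04 N.
q = ½ρv² = ½ × 1.007 × 25.3² = 322.3 Pa.
Required CL = L/(qS) = 411.04/(322.3·1.29) = 0.9887.
CD = 0.0419 + 0.0589 × 0.9887² = 0.09947.
L/D = CL/CD = 0.9887 / 0.09947 = 9.94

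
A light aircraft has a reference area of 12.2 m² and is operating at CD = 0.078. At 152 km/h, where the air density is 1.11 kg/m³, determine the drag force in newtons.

Convert speed: v = 152 km/h ÷ 3.6 = 42.22 m/s.
Dynamic pressure q = ½ρv² = ½ × 1.11 × 42.22² = 989.4 Pa.
D = q·S·CD = 989.4 × 12.2 × 0.078 = 942 N

D = 942 N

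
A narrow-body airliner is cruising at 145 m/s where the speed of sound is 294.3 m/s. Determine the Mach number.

M = 0.493

M = v/a = 145 / 294.3 = 0.493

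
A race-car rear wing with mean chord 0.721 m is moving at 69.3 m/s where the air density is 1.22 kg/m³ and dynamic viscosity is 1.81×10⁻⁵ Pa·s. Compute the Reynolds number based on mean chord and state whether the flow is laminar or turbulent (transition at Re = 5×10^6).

Re = 3.37×10^6 (laminar)

Re = ρ·v·c/μ = 1.22 × 69.3 × 0.721 / (1.81×10⁻⁵) = 3.37×10^6
Since 3.37×10^6 < 5×10^6, the flow is laminar.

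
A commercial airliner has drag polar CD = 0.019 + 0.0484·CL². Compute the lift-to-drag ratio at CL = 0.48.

CD = 0.019 + 0.0484 × 0.48² = 0.03015
L/D = CL/CD = 0.48 / 0.03015 = 15.9

L/D = 15.9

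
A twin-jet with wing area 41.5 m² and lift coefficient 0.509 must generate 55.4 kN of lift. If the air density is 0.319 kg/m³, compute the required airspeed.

v = 128 m/s

L = ½ρv²S·CL ⇒ v = √(2L/(ρ·S·CL))
v = √(2 × 55400 / (0.319 × 41.5 × 0.509)) = √16440 = 128 m/s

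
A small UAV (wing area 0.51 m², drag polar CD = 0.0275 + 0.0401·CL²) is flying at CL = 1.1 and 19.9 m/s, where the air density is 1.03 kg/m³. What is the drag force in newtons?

CD = 0.0275 + 0.0401 × 1.1² = 0.07602
D = ½ρv²S·CD = ½ × 1.03 × 19.9² × 0.51 × 0.07602 = 7.91 N

D = 7.91 N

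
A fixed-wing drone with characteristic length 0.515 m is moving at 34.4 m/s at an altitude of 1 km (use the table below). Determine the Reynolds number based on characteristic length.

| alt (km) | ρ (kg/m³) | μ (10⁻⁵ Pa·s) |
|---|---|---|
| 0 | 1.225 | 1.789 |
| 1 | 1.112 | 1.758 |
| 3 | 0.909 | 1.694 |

At 1 km, from the table: ρ = 1.112 kg/m³, μ = 1.758×10⁻⁵ Pa·s.
Re = ρ·v·c/μ = 1.112 × 34.4 × 0.515 / (1.758×10⁻⁵) = 1.12×10^6

Re = 1.12×10^6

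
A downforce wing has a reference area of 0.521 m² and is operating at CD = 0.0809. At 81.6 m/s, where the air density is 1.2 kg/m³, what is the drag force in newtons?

D = ½ρv²S·CD = ½ × 1.2 × 81.6² × 0.521 × 0.0809 = 168 N

D = 168 N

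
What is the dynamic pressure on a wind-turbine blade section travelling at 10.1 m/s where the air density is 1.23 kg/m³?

q = ½ρv² = ½ × 1.23 × 10.1² = 62.7 Pa

q = 62.7 Pa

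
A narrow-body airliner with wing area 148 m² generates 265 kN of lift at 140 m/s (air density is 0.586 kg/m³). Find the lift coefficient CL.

CL = 0.312

From L = ½ρv²S·CL, rearranging gives CL = 2L/(ρv²S).
CL = 2 × 2.65×10^5 / (0.586 × 140² × 148) = 0.312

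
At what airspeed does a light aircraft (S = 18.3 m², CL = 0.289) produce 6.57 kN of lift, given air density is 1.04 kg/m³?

L = ½ρv²S·CL ⇒ v = √(2L/(ρ·S·CL))
v = √(2 × 6570 / (1.04 × 18.3 × 0.289)) = √2389 = 48.9 m/s

v = 48.9 m/s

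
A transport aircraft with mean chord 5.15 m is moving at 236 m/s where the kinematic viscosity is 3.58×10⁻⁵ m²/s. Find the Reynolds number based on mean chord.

Re = v·c/ν = 236 × 5.15 / (3.58×10⁻⁵) = 3.39×10^7

Re = 3.39×10^7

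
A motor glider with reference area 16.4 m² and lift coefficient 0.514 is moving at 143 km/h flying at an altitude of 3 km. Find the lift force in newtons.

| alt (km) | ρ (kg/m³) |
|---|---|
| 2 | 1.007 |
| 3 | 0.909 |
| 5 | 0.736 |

At 3 km, from the table: ρ = 0.909 kg/m³.
Convert speed: v = 143 km/h ÷ 3.6 = 39.72 m/s.
Dynamic pressure q = ½ρv² = ½ × 0.909 × 39.72² = 717.1 Pa.
L = q·S·CL = 717.1 × 16.4 × 0.514 = 6050 N ≈ 6.05 kN

L = 6050 N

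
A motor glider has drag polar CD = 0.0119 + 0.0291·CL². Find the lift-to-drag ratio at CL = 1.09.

L/D = 23.5

CD = 0.0119 + 0.0291 × 1.09² = 0.04647
L/D = CL/CD = 1.09 / 0.04647 = 23.5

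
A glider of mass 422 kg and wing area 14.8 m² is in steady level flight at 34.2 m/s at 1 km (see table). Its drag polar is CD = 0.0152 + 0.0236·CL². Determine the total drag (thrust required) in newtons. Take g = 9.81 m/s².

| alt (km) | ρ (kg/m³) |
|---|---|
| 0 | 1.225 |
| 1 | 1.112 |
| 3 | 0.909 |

At 1 km, from the table: ρ = 1.112 kg/m³.
In steady level flight, lift balances weight: W = mg = 422 × 9.81 = 4139.8 N.
q = ½ρv² = ½ × 1.112 × 34.2² = 650.3 Pa.
CL = W/(q·S) = 4139.8 / (650.3 × 14.8) = 0.4301.
CD = 0.0152 + 0.0236 × 0.4301² = 0.01957.
D = q·S·CD = 650.3 × 14.8 × 0.01957 = 188.3 N

D = 188 N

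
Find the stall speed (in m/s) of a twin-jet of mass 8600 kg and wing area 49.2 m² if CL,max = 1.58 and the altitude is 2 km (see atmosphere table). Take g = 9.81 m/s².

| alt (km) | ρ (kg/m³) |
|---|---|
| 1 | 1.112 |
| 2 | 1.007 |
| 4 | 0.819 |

V_stall = 46.4 m/s

At 2 km, from the table: ρ = 1.007 kg/m³.
At stall, lift equals weight: L = W = m·g = 8600 × 9.81 = 84370 N.
V_stall = √(2W/(ρ·S·CL,max)) = √(2 × 84370 / (1.007 × 49.2 × 1.58))
V_stall = √2155 = 46.4 m/s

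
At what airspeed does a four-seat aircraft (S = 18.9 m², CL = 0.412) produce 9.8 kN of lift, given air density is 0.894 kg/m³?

v = 53.1 m/s

L = ½ρv²S·CL ⇒ v = √(2L/(ρ·S·CL))
v = √(2 × 9800 / (0.894 × 18.9 × 0.412)) = √2816 = 53.1 m/s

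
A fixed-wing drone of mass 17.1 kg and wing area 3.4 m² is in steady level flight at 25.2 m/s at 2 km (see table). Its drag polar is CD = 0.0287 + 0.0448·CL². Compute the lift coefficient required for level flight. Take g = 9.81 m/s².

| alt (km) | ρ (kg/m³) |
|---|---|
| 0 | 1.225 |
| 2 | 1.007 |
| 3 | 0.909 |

CL = 0.154

At 2 km, from the table: ρ = 1.007 kg/m³.
In steady level flight, lift balances weight: W = mg = 17.1 × 9.81 = 167.75 N.
Dynamic pressure q = 0.5 × 1.007 × 25.2² = 319.7 Pa.
Required CL = L/(qS) = 167.75/(319.7·3.4) = 0.1543.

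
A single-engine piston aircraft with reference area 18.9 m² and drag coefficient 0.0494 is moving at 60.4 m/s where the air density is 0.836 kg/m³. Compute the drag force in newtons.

D = 1420 N

Dynamic pressure q = ½ρv² = ½ × 0.836 × 60.4² = 1525 Pa.
D = q·S·CD = 1525 × 18.9 × 0.0494 = 1420 N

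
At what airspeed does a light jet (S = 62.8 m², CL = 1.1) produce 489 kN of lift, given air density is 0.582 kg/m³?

v = 156 m/s

L = ½ρv²S·CL ⇒ v = √(2L/(ρ·S·CL))
v = √(2 × 4.89×10^5 / (0.582 × 62.8 × 1.1)) = √24330 = 156 m/s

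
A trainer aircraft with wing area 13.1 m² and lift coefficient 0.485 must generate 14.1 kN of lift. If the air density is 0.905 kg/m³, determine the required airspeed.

v = 70 m/s

L = ½ρv²S·CL ⇒ v = √(2L/(ρ·S·CL))
v = √(2 × 14100 / (0.905 × 13.1 × 0.485)) = √4904 = 70 m/s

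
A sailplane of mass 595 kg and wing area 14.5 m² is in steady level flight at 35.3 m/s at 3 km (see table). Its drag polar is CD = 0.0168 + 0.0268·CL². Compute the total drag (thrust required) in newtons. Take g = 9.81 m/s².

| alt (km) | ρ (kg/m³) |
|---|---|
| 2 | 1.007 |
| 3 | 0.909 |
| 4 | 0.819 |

D = 249 N

At 3 km, from the table: ρ = 0.909 kg/m³.
In steady level flight, lift balances weight: W = mg = 595 × 9.81 = 5837 N.
q = ½ρv² = ½ × 0.909 × 35.3² = 566.3 Pa.
Required CL = L/(qS) = 5837/(566.3·14.5) = 0.7108.
CD = 0.0168 + 0.0268 × 0.7108² = 0.03034.
D = q·S·CD = 566.3 × 14.5 × 0.03034 = 249.1 N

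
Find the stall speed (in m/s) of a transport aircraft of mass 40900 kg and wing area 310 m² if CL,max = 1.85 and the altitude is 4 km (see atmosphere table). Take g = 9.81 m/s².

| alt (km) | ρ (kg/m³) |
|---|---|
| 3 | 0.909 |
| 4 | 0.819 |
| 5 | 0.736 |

At 4 km, from the table: ρ = 0.819 kg/m³.
Stall occurs when L = W at CL,max. W = mg = 40900 × 9.81 = 4.012×10^5 N.
From L = ½ρV²S·CL,max = W: V_stall = √(2W/(ρSCL,max)) = √(2·4.012×10^5/(0.819·310·1.85))
V_stall = √1708 = 41.3 m/s

V_stall = 41.3 m/s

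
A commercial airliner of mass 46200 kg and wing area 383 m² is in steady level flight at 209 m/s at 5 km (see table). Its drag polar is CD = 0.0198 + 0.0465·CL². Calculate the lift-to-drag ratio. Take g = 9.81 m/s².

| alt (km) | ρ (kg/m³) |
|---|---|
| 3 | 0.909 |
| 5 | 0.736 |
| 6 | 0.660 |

L/D = 3.67

At 5 km, from the table: ρ = 0.736 kg/m³.
In steady level flight, lift balances weight: W = mg = 46200 × 9.81 = 4.5322×10^5 N.
Dynamic pressure q = 0.5 × 0.736 × 209² = 16070 Pa.
CL = W/(q·S) = 4.5322×10^5 / (16070 × 383) = 0.07362.
CD = 0.0198 + 0.0465 × 0.07362² = 0.02005.
L/D = CL/CD = 0.07362 / 0.02005 = 3.67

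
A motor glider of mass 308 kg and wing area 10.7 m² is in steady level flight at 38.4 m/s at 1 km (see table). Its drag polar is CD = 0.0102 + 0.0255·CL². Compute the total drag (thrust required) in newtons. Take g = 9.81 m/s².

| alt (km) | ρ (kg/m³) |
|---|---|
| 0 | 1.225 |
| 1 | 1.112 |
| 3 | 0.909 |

D = 116 N

At 1 km, from the table: ρ = 1.112 kg/m³.
Weight W = mg = 308 × 9.81 = 3021.5 N; in level flight L = W.
q = ½ρv² = ½ × 1.112 × 38.4² = 819.9 Pa.
CL = 2W/(ρv²S) = 2×3021.5/(1.112×38.4²×10.7) = 0.3444.
CD = 0.0102 + 0.0255 × 0.3444² = 0.01323.
D = q·S·CD = 819.9 × 10.7 × 0.01323 = 116 N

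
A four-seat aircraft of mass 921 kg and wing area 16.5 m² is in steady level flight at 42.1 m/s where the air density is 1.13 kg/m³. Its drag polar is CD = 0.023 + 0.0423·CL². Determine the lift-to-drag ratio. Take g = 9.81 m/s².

Level flight ⇒ L = W = m·g = 921 × 9.81 = 9035 N.
Dynamic pressure q = 0.5 × 1.13 × 42.1² = 1001 Pa.
CL = 2W/(ρv²S) = 2×9035/(1.13×42.1²×16.5) = 0.5468.
CD = 0.023 + 0.0423 × 0.5468² = 0.03565.
L/D = CL/CD = 0.5468 / 0.03565 = 15.3

L/D = 15.3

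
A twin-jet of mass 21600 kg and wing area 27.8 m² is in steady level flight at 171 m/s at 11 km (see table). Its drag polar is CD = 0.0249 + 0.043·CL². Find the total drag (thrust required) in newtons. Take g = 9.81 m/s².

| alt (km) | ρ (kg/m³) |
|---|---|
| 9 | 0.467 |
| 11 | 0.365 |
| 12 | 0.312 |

D = 16700 N

At 11 km, from the table: ρ = 0.365 kg/m³.
Weight W = mg = 21600 × 9.81 = 2.119×10^5 N; in level flight L = W.
q = ½ρv² = ½ × 0.365 × 171² = 5336 Pa.
CL = 2W/(ρv²S) = 2×2.119×10^5/(0.365×171²×27.8) = 1.428.
CD = 0.0249 + 0.043 × 1.428² = 0.1126.
D = q·S·CD = 5336 × 27.8 × 0.1126 = 16710 N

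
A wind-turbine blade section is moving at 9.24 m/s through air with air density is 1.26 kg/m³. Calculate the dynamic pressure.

q = 53.8 Pa

q = ½ρv² = ½ × 1.26 × 9.24² = 53.8 Pa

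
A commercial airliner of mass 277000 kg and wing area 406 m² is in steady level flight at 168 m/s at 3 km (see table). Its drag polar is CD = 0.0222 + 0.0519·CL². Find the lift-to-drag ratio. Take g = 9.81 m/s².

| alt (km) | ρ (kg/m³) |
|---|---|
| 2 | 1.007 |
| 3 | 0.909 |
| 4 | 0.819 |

L/D = 14.4

At 3 km, from the table: ρ = 0.909 kg/m³.
Level flight ⇒ L = W = m·g = 277000 × 9.81 = 2.7174×10^6 N.
q = ½ρv² = ½ × 0.909 × 168² = 12830 Pa.
CL = 2W/(ρv²S) = 2×2.7174×10^6/(0.909×168²×406) = 0.5218.
CD = 0.0222 + 0.0519 × 0.5218² = 0.03633.
L/D = CL/CD = 0.5218 / 0.03633 = 14.4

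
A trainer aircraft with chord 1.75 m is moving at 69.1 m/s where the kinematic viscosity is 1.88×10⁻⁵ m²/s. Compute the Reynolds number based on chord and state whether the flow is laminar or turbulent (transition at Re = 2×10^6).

Re = 6.43×10^6 (turbulent)

Re = v·c/ν = 69.1 × 1.75 / (1.88×10⁻⁵) = 6.43×10^6
Since 6.43×10^6 > 2×10^6, the flow is turbulent.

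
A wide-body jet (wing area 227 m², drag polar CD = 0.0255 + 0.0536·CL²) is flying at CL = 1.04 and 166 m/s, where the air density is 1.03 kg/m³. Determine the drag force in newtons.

D = 2.69×10^5 N

CD = 0.0255 + 0.0536 × 1.04² = 0.08347
D = ½ρv²S·CD = ½ × 1.03 × 166² × 227 × 0.08347 = 2.69×10^5 N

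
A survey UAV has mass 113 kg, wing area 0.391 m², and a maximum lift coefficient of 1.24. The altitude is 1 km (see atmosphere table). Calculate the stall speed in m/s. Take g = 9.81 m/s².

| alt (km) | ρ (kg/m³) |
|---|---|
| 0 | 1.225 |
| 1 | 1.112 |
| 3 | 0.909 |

V_stall = 64.1 m/s

At 1 km, from the table: ρ = 1.112 kg/m³.
Weight W = mg = 113 × 9.81 = 1109 N.
From L = ½ρV²S·CL,max = W: V_stall = √(2W/(ρSCL,max)) = √(2·1109/(1.112·0.391·1.24))
V_stall = √4112 = 64.1 m/s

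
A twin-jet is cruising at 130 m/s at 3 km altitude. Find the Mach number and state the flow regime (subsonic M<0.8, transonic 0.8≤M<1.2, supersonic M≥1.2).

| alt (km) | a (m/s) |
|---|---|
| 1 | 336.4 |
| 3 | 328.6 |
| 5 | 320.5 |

At 3 km, from the table: a = 328.6 m/s.
M = v/a = 130 / 328.6 = 0.396
M = 0.396 → subsonic.

M = 0.396 (subsonic)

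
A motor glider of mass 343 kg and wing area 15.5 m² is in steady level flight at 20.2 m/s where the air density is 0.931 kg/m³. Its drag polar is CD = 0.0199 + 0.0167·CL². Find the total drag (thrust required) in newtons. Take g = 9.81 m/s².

D = 123 N

Level flight ⇒ L = W = m·g = 343 × 9.81 = 3364.8 N.
Dynamic pressure q = 0.5 × 0.931 × 20.2² = 189.9 Pa.
Required CL = L/(qS) = 3364.8/(189.9·15.5) = 1.143.
CD = 0.0199 + 0.0167 × 1.143² = 0.04171.
D = q·S·CD = 189.9 × 15.5 × 0.04171 = 122.8 N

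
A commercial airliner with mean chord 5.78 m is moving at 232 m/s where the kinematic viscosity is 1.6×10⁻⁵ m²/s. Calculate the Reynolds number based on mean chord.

Re = v·c/ν = 232 × 5.78 / (1.6×10⁻⁵) = 8.38×10^7

Re = 8.38×10^7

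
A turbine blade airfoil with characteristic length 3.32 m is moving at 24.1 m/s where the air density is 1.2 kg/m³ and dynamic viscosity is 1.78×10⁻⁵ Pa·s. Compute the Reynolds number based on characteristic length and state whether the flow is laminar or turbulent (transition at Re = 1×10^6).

Re = ρ·v·c/μ = 1.2 × 24.1 × 3.32 / (1.78×10⁻⁵) = 5.39×10^6
Since 5.39×10^6 > 1×10^6, the flow is turbulent.

Re = 5.39×10^6 (turbulent)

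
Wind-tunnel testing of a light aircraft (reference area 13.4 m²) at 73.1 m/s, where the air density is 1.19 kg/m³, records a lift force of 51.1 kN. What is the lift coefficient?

From L = ½ρv²S·CL, rearranging gives CL = 2L/(ρv²S).
CL = 2 × 51100 / (1.19 × 73.1² × 13.4) = 1.2

CL = 1.2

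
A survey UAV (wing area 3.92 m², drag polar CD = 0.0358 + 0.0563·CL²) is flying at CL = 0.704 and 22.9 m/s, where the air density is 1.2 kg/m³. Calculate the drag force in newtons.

CD = 0.0358 + 0.0563 × 0.704² = 0.0637
D = ½ρv²S·CD = ½ × 1.2 × 22.9² × 3.92 × 0.0637 = 78.6 N

D = 78.6 N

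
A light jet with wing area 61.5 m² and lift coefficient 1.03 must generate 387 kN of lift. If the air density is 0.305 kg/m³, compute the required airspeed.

v = 200 m/s

L = ½ρv²S·CL ⇒ v = √(2L/(ρ·S·CL))
v = √(2 × 3.87×10^5 / (0.305 × 61.5 × 1.03)) = √40060 = 200 m/s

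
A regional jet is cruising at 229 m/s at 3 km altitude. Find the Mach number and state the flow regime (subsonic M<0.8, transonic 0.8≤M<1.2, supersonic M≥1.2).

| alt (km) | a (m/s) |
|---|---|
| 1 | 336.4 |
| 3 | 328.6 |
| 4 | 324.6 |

M = 0.697 (subsonic)

At 3 km, from the table: a = 328.6 m/s.
M = v/a = 229 / 328.6 = 0.697
M = 0.697 → subsonic.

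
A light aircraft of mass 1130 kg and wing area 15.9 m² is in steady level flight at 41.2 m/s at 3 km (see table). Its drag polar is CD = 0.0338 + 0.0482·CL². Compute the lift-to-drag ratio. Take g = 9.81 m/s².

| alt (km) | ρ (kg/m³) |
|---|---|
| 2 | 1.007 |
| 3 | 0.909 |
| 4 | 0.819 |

At 3 km, from the table: ρ = 0.909 kg/m³.
In steady level flight, lift balances weight: W = mg = 1130 × 9.81 = 11085 N.
Dynamic pressure q = 0.5 × 0.909 × 41.2² = 771.5 Pa.
Required CL = L/(qS) = 11085/(771.5·15.9) = 0.9037.
CD = 0.0338 + 0.0482 × 0.9037² = 0.07316.
L/D = CL/CD = 0.9037 / 0.07316 = 12.4

L/D = 12.4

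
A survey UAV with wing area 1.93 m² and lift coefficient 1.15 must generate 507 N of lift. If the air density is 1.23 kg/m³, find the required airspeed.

v = 19.3 m/s

L = ½ρv²S·CL ⇒ v = √(2L/(ρ·S·CL))
v = √(2 × 507 / (1.23 × 1.93 × 1.15)) = √371.4 = 19.3 m/s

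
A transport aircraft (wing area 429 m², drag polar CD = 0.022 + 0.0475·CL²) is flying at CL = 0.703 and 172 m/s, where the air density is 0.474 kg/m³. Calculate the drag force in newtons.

D = 1.37×10^5 N

CD = 0.022 + 0.0475 × 0.703² = 0.04547
D = ½ρv²S·CD = ½ × 0.474 × 172² × 429 × 0.04547 = 1.37×10^5 N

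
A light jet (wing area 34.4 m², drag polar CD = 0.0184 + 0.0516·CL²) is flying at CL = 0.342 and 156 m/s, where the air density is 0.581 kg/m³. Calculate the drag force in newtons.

CD = 0.0184 + 0.0516 × 0.342² = 0.02444
D = ½ρv²S·CD = ½ × 0.581 × 156² × 34.4 × 0.02444 = 5940 N

D = 5940 N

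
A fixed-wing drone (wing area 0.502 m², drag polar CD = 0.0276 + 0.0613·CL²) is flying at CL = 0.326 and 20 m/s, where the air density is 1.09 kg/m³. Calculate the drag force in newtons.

D = 3.73 N

CD = 0.0276 + 0.0613 × 0.326² = 0.03411
D = ½ρv²S·CD = ½ × 1.09 × 20² × 0.502 × 0.03411 = 3.73 N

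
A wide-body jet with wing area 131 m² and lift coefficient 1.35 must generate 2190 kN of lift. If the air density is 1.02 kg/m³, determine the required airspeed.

L = ½ρv²S·CL ⇒ v = √(2L/(ρ·S·CL))
v = √(2 × 2.19×10^6 / (1.02 × 131 × 1.35)) = √24280 = 156 m/s

v = 156 m/s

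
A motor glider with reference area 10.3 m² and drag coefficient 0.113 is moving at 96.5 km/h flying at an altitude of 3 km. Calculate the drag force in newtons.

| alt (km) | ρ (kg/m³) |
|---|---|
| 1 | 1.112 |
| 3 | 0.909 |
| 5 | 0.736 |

At 3 km, from the table: ρ = 0.909 kg/m³.
Convert speed: v = 96.5 km/h ÷ 3.6 = 26.81 m/s.
D = ½ρv²S·CD = ½ × 0.909 × 26.81² × 10.3 × 0.113 = 380 N

D = 380 N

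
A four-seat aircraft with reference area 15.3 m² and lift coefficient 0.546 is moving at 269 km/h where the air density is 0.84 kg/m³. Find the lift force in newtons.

Convert speed: v = 269 km/h ÷ 3.6 = 74.72 m/s.
Dynamic pressure q = ½ρv² = ½ × 0.84 × 74.72² = 2345 Pa.
L = q·S·CL = 2345 × 15.3 × 0.546 = 19600 N ≈ 19.6 kN

L = 19600 N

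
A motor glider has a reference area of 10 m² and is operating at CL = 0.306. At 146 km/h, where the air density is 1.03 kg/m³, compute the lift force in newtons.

L = 2590 N

Convert speed: v = 146 km/h ÷ 3.6 = 40.56 m/s.
Dynamic pressure q = ½ρv² = ½ × 1.03 × 40.56² = 847 Pa.
L = q·S·CL = 847 × 10 × 0.306 = 2590 N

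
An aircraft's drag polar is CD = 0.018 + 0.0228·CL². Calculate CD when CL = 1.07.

CD = 0.018 + 0.0228 × 1.07² = 0.018 + 0.0261 = 0.0441

CD = 0.0441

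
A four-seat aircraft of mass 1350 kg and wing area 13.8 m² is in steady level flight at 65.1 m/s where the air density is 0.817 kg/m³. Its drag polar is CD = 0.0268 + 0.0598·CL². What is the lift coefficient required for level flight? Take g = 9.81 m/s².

CL = 0.554

Level flight ⇒ L = W = m·g = 1350 × 9.81 = 13244 N.
q = ½ρv² = ½ × 0.817 × 65.1² = 1731 Pa.
CL = W/(q·S) = 13244 / (1731 × 13.8) = 0.5543.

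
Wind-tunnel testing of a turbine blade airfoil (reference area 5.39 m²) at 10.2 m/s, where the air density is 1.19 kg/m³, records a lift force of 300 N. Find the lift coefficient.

From L = ½ρv²S·CL, rearranging gives CL = 2L/(ρv²S).
CL = 2 × 300 / (1.19 × 10.2² × 5.39) = 0.899

CL = 0.899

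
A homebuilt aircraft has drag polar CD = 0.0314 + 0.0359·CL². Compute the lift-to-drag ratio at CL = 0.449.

CD = 0.0314 + 0.0359 × 0.449² = 0.03864
L/D = CL/CD = 0.449 / 0.03864 = 11.6

L/D = 11.6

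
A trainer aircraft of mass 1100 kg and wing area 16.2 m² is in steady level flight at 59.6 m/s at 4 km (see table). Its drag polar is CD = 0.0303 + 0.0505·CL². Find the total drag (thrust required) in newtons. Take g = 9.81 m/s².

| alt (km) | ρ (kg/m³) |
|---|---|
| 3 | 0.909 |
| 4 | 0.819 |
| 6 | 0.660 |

D = 964 N

At 4 km, from the table: ρ = 0.819 kg/m³.
In steady level flight, lift balances weight: W = mg = 1100 × 9.81 = 10791 N.
q = ½ρv² = ½ × 0.819 × 59.6² = 1455 Pa.
CL = W/(q·S) = 10791 / (1455 × 16.2) = 0.4579.
CD = 0.0303 + 0.0505 × 0.4579² = 0.04089.
D = q·S·CD = 1455 × 16.2 × 0.04089 = 963.6 N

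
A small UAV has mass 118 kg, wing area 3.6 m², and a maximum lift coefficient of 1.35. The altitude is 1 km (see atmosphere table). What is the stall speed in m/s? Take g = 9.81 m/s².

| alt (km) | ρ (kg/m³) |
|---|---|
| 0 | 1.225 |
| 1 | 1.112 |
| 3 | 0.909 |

V_stall = 20.7 m/s

At 1 km, from the table: ρ = 1.112 kg/m³.
Stall occurs when L = W at CL,max. W = mg = 118 × 9.81 = 1158 N.
From L = ½ρV²S·CL,max = W: V_stall = √(2W/(ρSCL,max)) = √(2·1158/(1.112·3.6·1.35))
V_stall = √428.4 = 20.7 m/s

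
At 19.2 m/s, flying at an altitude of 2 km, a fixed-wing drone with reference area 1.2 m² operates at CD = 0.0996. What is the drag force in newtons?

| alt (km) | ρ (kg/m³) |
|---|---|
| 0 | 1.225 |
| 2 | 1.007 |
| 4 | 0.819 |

At 2 km, from the table: ρ = 1.007 kg/m³.
D = ½ρv²S·CD = ½ × 1.007 × 19.2² × 1.2 × 0.0996 = 22.2 N

D = 22.2 N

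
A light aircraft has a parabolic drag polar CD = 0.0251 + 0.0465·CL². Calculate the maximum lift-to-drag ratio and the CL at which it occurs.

For CD = CD0 + K·CL², (L/D)max occurs at CL* = √(CD0/K) and equals 1/(2√(K·CD0)).
(L/D)max = 1/(2√(0.0465 × 0.0251)) = 1/(2 × 0.03416) = 14.6
CL* = √(0.0251/0.0465) = 0.735

(L/D)max = 14.6, at CL = 0.735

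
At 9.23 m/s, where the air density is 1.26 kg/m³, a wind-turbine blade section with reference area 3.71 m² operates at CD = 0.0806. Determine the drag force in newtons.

Dynamic pressure q = ½ρv² = ½ × 1.26 × 9.23² = 53.67 Pa.
D = q·S·CD = 53.67 × 3.71 × 0.0806 = 16 N

D = 16 N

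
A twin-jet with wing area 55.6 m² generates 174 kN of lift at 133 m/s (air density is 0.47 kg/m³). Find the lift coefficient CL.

From L = ½ρv²S·CL, rearranging gives CL = 2L/(ρv²S).
CL = 2 × 1.74×10^5 / (0.47 × 133² × 55.6) = 0.753

CL = 0.753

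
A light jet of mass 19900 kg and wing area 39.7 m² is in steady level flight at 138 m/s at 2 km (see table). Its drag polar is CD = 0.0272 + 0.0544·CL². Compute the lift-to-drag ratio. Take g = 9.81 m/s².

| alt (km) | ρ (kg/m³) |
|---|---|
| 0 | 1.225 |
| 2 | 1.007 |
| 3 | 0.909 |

L/D = 12.4

At 2 km, from the table: ρ = 1.007 kg/m³.
Weight W = mg = 19900 × 9.81 = 1.9522×10^5 N; in level flight L = W.
Dynamic pressure q = 0.5 × 1.007 × 138² = 9589 Pa.
Required CL = L/(qS) = 1.9522×10^5/(9589·39.7) = 0.5128.
CD = 0.0272 + 0.0544 × 0.5128² = 0.04151.
L/D = CL/CD = 0.5128 / 0.04151 = 12.4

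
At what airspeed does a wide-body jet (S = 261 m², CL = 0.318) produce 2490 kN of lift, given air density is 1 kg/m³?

v = 245 m/s

L = ½ρv²S·CL ⇒ v = √(2L/(ρ·S·CL))
v = √(2 × 2.49×10^6 / (1 × 261 × 0.318)) = √60000 = 245 m/s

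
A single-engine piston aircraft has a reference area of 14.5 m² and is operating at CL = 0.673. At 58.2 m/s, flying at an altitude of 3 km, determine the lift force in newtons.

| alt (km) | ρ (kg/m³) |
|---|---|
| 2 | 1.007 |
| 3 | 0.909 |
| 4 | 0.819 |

At 3 km, from the table: ρ = 0.909 kg/m³.
Dynamic pressure q = ½ρv² = ½ × 0.909 × 58.2² = 1540 Pa.
L = q·S·CL = 1540 × 14.5 × 0.673 = 15000 N ≈ 15 kN

L = 15000 N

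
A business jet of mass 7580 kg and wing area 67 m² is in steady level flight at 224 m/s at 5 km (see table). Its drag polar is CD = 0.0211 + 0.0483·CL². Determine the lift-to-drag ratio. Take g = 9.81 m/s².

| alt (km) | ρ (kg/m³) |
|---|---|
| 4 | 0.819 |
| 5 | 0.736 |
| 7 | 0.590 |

L/D = 2.83

At 5 km, from the table: ρ = 0.736 kg/m³.
Weight W = mg = 7580 × 9.81 = 74360 N; in level flight L = W.
Dynamic pressure q = 0.5 × 0.736 × 224² = 18460 Pa.
CL = W/(q·S) = 74360 / (18460 × 67) = 0.06011.
CD = 0.0211 + 0.0483 × 0.06011² = 0.02127.
L/D = CL/CD = 0.06011 / 0.02127 = 2.83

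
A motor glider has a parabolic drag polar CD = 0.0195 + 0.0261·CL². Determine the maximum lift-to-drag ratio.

For CD = CD0 + K·CL², (L/D)max occurs at CL* = √(CD0/K) and equals 1/(2√(K·CD0)).
(L/D)max = 1/(2√(0.0261 × 0.0195)) = 1/(2 × 0.02256) = 22.2

(L/D)max = 22.2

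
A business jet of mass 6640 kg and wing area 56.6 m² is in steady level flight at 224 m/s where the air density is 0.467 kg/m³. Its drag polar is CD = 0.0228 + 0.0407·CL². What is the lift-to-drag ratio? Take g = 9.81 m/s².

Level flight ⇒ L = W = m·g = 6640 × 9.81 = 65138 N.
Dynamic pressure q = 0.5 × 0.467 × 224² = 11720 Pa.
Required CL = L/(qS) = 65138/(11720·56.6) = 0.09823.
CD = 0.0228 + 0.0407 × 0.09823² = 0.02319.
L/D = CL/CD = 0.09823 / 0.02319 = 4.24

L/D = 4.24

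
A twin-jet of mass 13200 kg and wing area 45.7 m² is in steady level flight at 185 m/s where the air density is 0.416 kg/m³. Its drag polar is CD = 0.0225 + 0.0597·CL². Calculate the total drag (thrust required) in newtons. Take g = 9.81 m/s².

Weight W = mg = 13200 × 9.81 = 1.2949×10^5 N; in level flight L = W.
q = ½ρv² = ½ × 0.416 × 185² = 7119 Pa.
CL = 2W/(ρv²S) = 2×1.2949×10^5/(0.416×185²×45.7) = 0.398.
CD = 0.0225 + 0.0597 × 0.398² = 0.03196.
D = q·S·CD = 7119 × 45.7 × 0.03196 = 10400 N

D = 10400 N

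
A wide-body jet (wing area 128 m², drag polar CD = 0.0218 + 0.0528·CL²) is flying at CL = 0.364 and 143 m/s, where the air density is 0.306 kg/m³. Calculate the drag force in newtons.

CD = 0.0218 + 0.0528 × 0.364² = 0.0288
D = ½ρv²S·CD = ½ × 0.306 × 143² × 128 × 0.0288 = 11500 N

D = 11500 N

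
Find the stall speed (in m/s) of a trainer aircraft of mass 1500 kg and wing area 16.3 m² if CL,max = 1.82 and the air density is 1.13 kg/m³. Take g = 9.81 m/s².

V_stall = 29.6 m/s

At stall, lift equals weight: L = W = m·g = 1500 × 9.81 = 14720 N.
V_stall = √(2W/(ρ·S·CL,max)) = √(2 × 14720 / (1.13 × 16.3 × 1.82))
V_stall = √877.9 = 29.6 m/s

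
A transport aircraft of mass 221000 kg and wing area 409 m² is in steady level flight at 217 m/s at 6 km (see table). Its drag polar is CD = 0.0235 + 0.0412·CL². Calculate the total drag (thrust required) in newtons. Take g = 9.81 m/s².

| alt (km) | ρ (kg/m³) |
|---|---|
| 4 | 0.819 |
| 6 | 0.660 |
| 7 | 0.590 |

At 6 km, from the table: ρ = 0.660 kg/m³.
Level flight ⇒ L = W = m·g = 221000 × 9.81 = 2.168×10^6 N.
q = ½ρv² = ½ × 0.66 × 217² = 15540 Pa.
CL = W/(q·S) = 2.168×10^6 / (15540 × 409) = 0.3411.
CD = 0.0235 + 0.0412 × 0.3411² = 0.02829.
D = q·S·CD = 15540 × 409 × 0.02829 = 1.798×10^5 N

D = 1.8×10^5 N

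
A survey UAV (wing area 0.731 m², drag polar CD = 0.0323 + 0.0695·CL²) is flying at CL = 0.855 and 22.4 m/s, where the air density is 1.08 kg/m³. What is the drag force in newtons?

CD = 0.0323 + 0.0695 × 0.855² = 0.08311
D = ½ρv²S·CD = ½ × 1.08 × 22.4² × 0.731 × 0.08311 = 16.5 N

D = 16.5 N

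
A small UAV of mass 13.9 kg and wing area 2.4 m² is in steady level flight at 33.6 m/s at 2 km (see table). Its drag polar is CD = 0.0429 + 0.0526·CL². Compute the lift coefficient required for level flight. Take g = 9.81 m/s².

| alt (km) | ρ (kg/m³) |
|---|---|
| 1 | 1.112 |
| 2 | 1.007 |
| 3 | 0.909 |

CL = 0.1

At 2 km, from the table: ρ = 1.007 kg/m³.
Weight W = mg = 13.9 × 9.81 = 136.36 N; in level flight L = W.
Dynamic pressure q = 0.5 × 1.007 × 33.6² = 568.4 Pa.
Required CL = L/(qS) = 136.36/(568.4·2.4) = 0.09995.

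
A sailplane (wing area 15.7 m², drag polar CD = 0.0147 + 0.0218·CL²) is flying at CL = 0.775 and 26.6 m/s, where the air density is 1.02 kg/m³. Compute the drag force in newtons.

D = 157 N

CD = 0.0147 + 0.0218 × 0.775² = 0.02779
D = ½ρv²S·CD = ½ × 1.02 × 26.6² × 15.7 × 0.02779 = 157 N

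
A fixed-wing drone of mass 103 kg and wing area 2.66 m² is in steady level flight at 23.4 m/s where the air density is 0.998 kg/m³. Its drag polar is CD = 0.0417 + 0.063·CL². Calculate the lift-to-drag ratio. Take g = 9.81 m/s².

Weight W = mg = 103 × 9.81 = 1010.4 N; in level flight L = W.
q = ½ρv² = ½ × 0.998 × 23.4² = 273.2 Pa.
CL = W/(q·S) = 1010.4 / (273.2 × 2.66) = 1.39.
CD = 0.0417 + 0.063 × 1.39² = 0.1635.
L/D = CL/CD = 1.39 / 0.1635 = 8.5

L/D = 8.5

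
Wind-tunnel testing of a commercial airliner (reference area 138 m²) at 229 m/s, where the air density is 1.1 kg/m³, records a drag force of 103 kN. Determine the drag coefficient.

CD = 0.0259

From D = ½ρv²S·CD, rearranging gives CD = 2D/(ρv²S).
CD = 2 × 1.03×10^5 / (1.1 × 229² × 138) = 0.0259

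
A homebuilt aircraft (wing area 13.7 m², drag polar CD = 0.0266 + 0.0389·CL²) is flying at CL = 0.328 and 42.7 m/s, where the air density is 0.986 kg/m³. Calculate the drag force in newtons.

D = 379 N

CD = 0.0266 + 0.0389 × 0.328² = 0.03079
D = ½ρv²S·CD = ½ × 0.986 × 42.7² × 13.7 × 0.03079 = 379 N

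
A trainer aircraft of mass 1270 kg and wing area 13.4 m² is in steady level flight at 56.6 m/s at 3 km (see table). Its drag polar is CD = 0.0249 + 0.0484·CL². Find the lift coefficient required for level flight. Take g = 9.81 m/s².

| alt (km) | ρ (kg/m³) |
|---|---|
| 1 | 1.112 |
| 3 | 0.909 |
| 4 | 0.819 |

CL = 0.639

At 3 km, from the table: ρ = 0.909 kg/m³.
Level flight ⇒ L = W = m·g = 1270 × 9.81 = 12459 N.
q = ½ρv² = ½ × 0.909 × 56.6² = 1456 Pa.
Required CL = L/(qS) = 12459/(1456·13.4) = 0.6386.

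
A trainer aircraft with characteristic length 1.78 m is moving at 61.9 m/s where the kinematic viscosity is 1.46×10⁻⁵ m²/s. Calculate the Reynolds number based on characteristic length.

Re = v·c/ν = 61.9 × 1.78 / (1.46×10⁻⁵) = 7.55×10^6

Re = 7.55×10^6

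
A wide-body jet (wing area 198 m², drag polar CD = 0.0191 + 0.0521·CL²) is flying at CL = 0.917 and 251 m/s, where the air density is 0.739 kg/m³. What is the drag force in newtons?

CD = 0.0191 + 0.0521 × 0.917² = 0.06291
D = ½ρv²S·CD = ½ × 0.739 × 251² × 198 × 0.06291 = 2.9×10^5 N

D = 2.9×10^5 N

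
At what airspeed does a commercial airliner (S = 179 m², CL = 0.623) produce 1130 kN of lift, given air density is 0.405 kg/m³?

v = 224 m/s

L = ½ρv²S·CL ⇒ v = √(2L/(ρ·S·CL))
v = √(2 × 1.13×10^6 / (0.405 × 179 × 0.623)) = √50040 = 224 m/s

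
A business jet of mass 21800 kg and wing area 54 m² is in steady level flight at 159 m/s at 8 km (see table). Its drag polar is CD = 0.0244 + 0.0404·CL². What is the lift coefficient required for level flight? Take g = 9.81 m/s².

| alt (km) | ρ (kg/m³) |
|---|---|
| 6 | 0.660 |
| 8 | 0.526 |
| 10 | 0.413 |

CL = 0.596

At 8 km, from the table: ρ = 0.526 kg/m³.
Weight W = mg = 21800 × 9.81 = 2.1386×10^5 N; in level flight L = W.
Dynamic pressure q = 0.5 × 0.526 × 159² = 6649 Pa.
CL = 2W/(ρv²S) = 2×2.1386×10^5/(0.526×159²×54) = 0.5956.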